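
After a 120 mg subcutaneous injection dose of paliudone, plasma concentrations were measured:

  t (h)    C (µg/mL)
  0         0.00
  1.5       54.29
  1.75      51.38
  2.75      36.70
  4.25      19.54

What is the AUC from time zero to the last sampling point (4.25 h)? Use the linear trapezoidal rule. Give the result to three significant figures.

Trapezoidal AUC_0→4.25:
  [0→1.5]: (0.00+54.29)/2 × 1.5 = 40.7175
  [1.5→1.75]: (54.29+51.38)/2 × 0.25 = 13.20875
  [1.75→2.75]: (51.38+36.70)/2 × 1 = 44.04
  [2.75→4.25]: (36.70+19.54)/2 × 1.5 = 42.18
  Sum = 140.14625 µg/mL·h

AUC = 140 µg/mL·h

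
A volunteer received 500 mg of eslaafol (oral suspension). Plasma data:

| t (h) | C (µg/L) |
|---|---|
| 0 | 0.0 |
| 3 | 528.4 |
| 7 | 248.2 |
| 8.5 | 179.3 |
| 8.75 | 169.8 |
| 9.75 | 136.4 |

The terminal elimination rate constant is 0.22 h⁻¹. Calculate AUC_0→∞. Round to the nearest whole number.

AUC = 3483 µg/L·h

Trapezoidal AUC_0→9.75:
  [0→3]: (0.0+528.4)/2 × 3 = 792.6
  [3→7]: (528.4+248.2)/2 × 4 = 1553.2
  [7→8.5]: (248.2+179.3)/2 × 1.5 = 320.625
  [8.5→8.75]: (179.3+169.8)/2 × 0.25 = 43.6375
  [8.75→9.75]: (169.8+136.4)/2 × 1 = 153.1
  Sum = 2863.1625 µg/L·h
Extrapolated tail: C_last / k_e = 136.4 / 0.22 = 620.000
AUC_0→∞ = 2863.1625 + 620.000 = 3483.1625 µg/L·h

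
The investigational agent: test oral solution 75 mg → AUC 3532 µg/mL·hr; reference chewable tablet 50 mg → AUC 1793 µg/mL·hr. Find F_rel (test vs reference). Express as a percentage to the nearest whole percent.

F_rel = 131%

F_rel = (AUC_test/D_test) / (AUC_ref/D_ref)
      = (3532/75) / (1793/50)
      = 47.0933 / 35.86 = 1.3133 = 131.33%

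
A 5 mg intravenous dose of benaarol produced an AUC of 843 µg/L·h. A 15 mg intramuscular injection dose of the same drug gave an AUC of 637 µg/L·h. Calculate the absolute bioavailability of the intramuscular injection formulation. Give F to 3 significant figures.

F = 0.252

F = (AUC_ev / D_ev) / (AUC_iv / D_iv)
  = (637/15) / (843/5)
  = 42.4667 / 168.6 = 0.2519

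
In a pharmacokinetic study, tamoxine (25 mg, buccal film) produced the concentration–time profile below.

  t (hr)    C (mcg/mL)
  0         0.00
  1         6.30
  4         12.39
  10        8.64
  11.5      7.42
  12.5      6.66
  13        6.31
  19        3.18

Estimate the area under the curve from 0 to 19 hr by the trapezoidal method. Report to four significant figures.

AUC = 145.1 mcg/mL·hr

Trapezoidal AUC_0→19:
  [0→1]: (0.00+6.30)/2 × 1 = 3.15
  [1→4]: (6.30+12.39)/2 × 3 = 28.035
  [4→10]: (12.39+8.64)/2 × 6 = 63.09
  [10→11.5]: (8.64+7.42)/2 × 1.5 = 12.045
  [11.5→12.5]: (7.42+6.66)/2 × 1 = 7.04
  [12.5→13]: (6.66+6.31)/2 × 0.5 = 3.2425
  [13→19]: (6.31+3.18)/2 × 6 = 28.47
  Sum = 145.0725 mcg/mL·hr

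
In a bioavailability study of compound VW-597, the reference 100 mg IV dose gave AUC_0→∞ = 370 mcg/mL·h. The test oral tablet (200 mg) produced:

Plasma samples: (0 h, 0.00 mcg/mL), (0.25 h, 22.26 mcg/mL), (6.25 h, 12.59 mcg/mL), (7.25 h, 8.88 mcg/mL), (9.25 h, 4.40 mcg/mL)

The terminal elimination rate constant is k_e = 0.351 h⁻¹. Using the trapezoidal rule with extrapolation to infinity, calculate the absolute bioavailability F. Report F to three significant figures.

Trapezoidal AUC_0→9.25 (oral tablet):
  [0→0.25]: (0.00+22.26)/2 × 0.25 = 2.7825
  [0.25→6.25]: (22.26+12.59)/2 × 6 = 104.55
  [6.25→7.25]: (12.59+8.88)/2 × 1 = 10.735
  [7.25→9.25]: (8.88+4.40)/2 × 2 = 13.28
  Sum = 131.3475 mcg/mL·h
Tail: C_last/k_e = 4.40/0.351 = 12.536
AUC_0→∞ (oral tablet) = 131.3475 + 12.536 = 143.8835 mcg/mL·h
F = (AUC_ev/D_ev)/(AUC_iv/D_iv) = (143.8835/200)/(370/100) = 0.7194175/3.7 = 0.1944

F = 0.194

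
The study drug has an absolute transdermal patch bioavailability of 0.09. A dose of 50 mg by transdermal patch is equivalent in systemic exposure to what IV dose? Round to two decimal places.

Systemic exposure from an extravascular dose = F × D_ev, so the equivalent IV dose is F × D_ev.
D_iv = F × D_ev = 0.09 × 50 = 4.5 mg

D_iv = 4.50 mg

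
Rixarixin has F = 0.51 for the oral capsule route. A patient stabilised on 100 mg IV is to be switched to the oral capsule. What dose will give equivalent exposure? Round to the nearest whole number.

D_oral = 196 mg

For equal systemic exposure: F × D_ev = D_iv
D_ev = D_iv / F = 100 / 0.51 = 196.078 mg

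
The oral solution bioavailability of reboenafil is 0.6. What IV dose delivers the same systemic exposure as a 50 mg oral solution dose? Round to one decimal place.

D_iv = 30.0 mg

Systemic exposure from an extravascular dose = F × D_ev, so the equivalent IV dose is F × D_ev.
D_iv = F × D_ev = 0.6 × 50 = 30 mg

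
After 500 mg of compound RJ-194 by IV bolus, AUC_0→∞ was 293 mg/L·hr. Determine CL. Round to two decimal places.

CL = 1.71 L/hr

CL = Dose_iv / AUC_0→∞
   = 500 / 293 = 1.70648 L/hr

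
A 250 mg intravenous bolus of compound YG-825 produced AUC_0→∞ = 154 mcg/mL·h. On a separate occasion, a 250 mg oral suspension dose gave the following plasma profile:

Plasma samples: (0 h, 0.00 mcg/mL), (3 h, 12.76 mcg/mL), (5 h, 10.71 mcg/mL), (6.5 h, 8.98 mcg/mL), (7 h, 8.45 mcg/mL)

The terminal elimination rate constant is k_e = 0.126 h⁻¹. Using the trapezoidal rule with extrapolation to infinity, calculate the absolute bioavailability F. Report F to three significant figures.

Trapezoidal AUC_0→7 (oral suspension):
  [0→3]: (0.00+12.76)/2 × 3 = 19.14
  [3→5]: (12.76+10.71)/2 × 2 = 23.47
  [5→6.5]: (10.71+8.98)/2 × 1.5 = 14.7675
  [6.5→7]: (8.98+8.45)/2 × 0.5 = 4.3575
  Sum = 61.735 mcg/mL·h
Tail: C_last/k_e = 8.45/0.126 = 67.063
AUC_0→∞ (oral suspension) = 61.735 + 67.063 = 128.798 mcg/mL·h
F = (AUC_ev/D_ev)/(AUC_iv/D_iv) = (128.798/250)/(154/250) = 0.515192/0.616 = 0.8364

F = 0.836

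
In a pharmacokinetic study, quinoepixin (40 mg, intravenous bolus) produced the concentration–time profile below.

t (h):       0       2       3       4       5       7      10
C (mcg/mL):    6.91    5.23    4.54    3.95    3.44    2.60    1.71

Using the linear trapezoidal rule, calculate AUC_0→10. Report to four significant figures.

AUC = 37.47 mcg/mL·h

Trapezoidal AUC_0→10:
  [0→2]: (6.91+5.23)/2 × 2 = 12.14
  [2→3]: (5.23+4.54)/2 × 1 = 4.885
  [3→4]: (4.54+3.95)/2 × 1 = 4.245
  [4→5]: (3.95+3.44)/2 × 1 = 3.695
  [5→7]: (3.44+2.60)/2 × 2 = 6.04
  [7→10]: (2.60+1.71)/2 × 3 = 6.465
  Sum = 37.47 mcg/mL·h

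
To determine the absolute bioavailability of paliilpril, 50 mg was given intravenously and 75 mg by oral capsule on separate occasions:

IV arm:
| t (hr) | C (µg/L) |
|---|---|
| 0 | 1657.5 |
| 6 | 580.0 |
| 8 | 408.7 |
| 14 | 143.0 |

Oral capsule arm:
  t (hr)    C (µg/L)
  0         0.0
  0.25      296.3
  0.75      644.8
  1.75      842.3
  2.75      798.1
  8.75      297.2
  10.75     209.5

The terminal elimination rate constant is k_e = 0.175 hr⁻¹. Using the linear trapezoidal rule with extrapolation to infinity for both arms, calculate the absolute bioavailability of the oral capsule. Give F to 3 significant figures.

F = 0.447

Trapezoidal AUC_0→14 (IV):
  [0→6]: (1657.5+580.0)/2 × 6 = 6712.5
  [6→8]: (580.0+408.7)/2 × 2 = 988.7
  [8→14]: (408.7+143.0)/2 × 6 = 1655.1
  Sum = 9356.3 µg/L·hr
IV tail: 143.0/0.175 = 817.143; AUC_iv,0→∞ = 9356.3 + 817.143 = 10173.443 µg/L·hr
Trapezoidal AUC_0→10.75 (oral capsule):
  [0→0.25]: (0.0+296.3)/2 × 0.25 = 37.0375
  [0.25→0.75]: (296.3+644.8)/2 × 0.5 = 235.275
  [0.75→1.75]: (644.8+842.3)/2 × 1 = 743.55
  [1.75→2.75]: (842.3+798.1)/2 × 1 = 820.2
  [2.75→8.75]: (798.1+297.2)/2 × 6 = 3285.9
  [8.75→10.75]: (297.2+209.5)/2 × 2 = 506.7
  Sum = 5628.6625 µg/L·hr
oral capsule tail: 209.5/0.175 = 1197.143; AUC_ev,0→∞ = 5628.6625 + 1197.143 = 6825.8055 µg/L·hr
F = (AUC_ev/D_ev)/(AUC_iv/D_iv) = (6825.8055/75)/(10173.443/50) = 91.01074/203.46886 = 0.4473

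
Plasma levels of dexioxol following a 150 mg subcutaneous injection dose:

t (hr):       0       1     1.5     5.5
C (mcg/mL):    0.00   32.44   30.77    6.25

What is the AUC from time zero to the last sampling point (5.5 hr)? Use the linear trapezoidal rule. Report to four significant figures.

AUC = 106.1 mcg/mL·hr

Trapezoidal AUC_0→5.5:
  [0→1]: (0.00+32.44)/2 × 1 = 16.22
  [1→1.5]: (32.44+30.77)/2 × 0.5 = 15.8025
  [1.5→5.5]: (30.77+6.25)/2 × 4 = 74.04
  Sum = 106.0625 mcg/mL·hr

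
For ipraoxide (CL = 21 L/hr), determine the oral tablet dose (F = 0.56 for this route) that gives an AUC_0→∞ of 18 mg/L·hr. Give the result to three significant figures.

Dose = CL × AUC_0→∞ / F
     = 21 × 18 / 0.56 = 675 mg

Dose = 675 mg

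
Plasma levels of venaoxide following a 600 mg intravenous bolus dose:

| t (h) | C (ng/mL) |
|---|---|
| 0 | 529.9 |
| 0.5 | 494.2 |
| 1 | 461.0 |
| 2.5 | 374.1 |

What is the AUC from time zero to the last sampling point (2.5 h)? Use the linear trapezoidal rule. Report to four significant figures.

AUC = 1121 ng/mL·h

Trapezoidal AUC_0→2.5:
  [0→0.5]: (529.9+494.2)/2 × 0.5 = 256.025
  [0.5→1]: (494.2+461.0)/2 × 0.5 = 238.8
  [1→2.5]: (461.0+374.1)/2 × 1.5 = 626.325
  Sum = 1121.15 ng/mL·h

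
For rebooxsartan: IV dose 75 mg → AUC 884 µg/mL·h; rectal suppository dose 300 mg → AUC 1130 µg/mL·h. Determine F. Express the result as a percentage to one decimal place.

F = (AUC_ev / D_ev) / (AUC_iv / D_iv)
  = (1130/300) / (884/75)
  = 3.76667 / 11.7867 = 0.3196
  = 31.96%

F = 32.0%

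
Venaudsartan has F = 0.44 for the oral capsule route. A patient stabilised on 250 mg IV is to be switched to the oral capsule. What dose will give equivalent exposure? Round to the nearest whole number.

D_oral = 568 mg

For equal systemic exposure: F × D_ev = D_iv
D_ev = D_iv / F = 250 / 0.44 = 568.182 mg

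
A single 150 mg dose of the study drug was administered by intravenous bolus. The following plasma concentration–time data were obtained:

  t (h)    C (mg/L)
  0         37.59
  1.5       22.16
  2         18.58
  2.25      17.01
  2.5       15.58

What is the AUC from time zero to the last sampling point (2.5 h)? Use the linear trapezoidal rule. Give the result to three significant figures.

Trapezoidal AUC_0→2.5:
  [0→1.5]: (37.59+22.16)/2 × 1.5 = 44.8125
  [1.5→2]: (22.16+18.58)/2 × 0.5 = 10.185
  [2→2.25]: (18.58+17.01)/2 × 0.25 = 4.44875
  [2.25→2.5]: (17.01+15.58)/2 × 0.25 = 4.07375
  Sum = 63.52 mg/L·h

AUC = 63.5 mg/L·h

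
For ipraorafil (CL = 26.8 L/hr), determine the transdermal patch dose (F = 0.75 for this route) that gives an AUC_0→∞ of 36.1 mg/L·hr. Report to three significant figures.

Dose = CL × AUC_0→∞ / F
     = 26.8 × 36.1 / 0.75 = 1289.97 mg

Dose = 1290 mg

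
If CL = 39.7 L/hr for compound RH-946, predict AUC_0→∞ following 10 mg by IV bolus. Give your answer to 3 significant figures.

AUC = 0.252 mg/L·hr

AUC_0→∞ = Dose_iv / CL
        = 10 / 39.7 = 0.251889 mg/L·hr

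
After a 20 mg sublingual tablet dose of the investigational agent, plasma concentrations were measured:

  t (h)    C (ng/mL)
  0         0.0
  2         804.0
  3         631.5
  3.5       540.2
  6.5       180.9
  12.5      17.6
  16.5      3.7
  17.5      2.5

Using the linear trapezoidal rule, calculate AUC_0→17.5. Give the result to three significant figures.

AUC = 3540 ng/mL·h

Trapezoidal AUC_0→17.5:
  [0→2]: (0.0+804.0)/2 × 2 = 804.0
  [2→3]: (804.0+631.5)/2 × 1 = 717.75
  [3→3.5]: (631.5+540.2)/2 × 0.5 = 292.925
  [3.5→6.5]: (540.2+180.9)/2 × 3 = 1081.65
  [6.5→12.5]: (180.9+17.6)/2 × 6 = 595.5
  [12.5→16.5]: (17.6+3.7)/2 × 4 = 42.6
  [16.5→17.5]: (3.7+2.5)/2 × 1 = 3.1
  Sum = 3537.525 ng/mL·h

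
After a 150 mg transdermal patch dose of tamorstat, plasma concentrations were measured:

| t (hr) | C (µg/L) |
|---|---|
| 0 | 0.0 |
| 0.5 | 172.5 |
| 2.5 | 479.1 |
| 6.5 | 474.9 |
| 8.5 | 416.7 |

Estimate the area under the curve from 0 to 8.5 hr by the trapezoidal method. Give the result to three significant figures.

Trapezoidal AUC_0→8.5:
  [0→0.5]: (0.0+172.5)/2 × 0.5 = 43.125
  [0.5→2.5]: (172.5+479.1)/2 × 2 = 651.6
  [2.5→6.5]: (479.1+474.9)/2 × 4 = 1908.0
  [6.5→8.5]: (474.9+416.7)/2 × 2 = 891.6
  Sum = 3494.325 µg/L·hr

AUC = 3490 µg/L·hr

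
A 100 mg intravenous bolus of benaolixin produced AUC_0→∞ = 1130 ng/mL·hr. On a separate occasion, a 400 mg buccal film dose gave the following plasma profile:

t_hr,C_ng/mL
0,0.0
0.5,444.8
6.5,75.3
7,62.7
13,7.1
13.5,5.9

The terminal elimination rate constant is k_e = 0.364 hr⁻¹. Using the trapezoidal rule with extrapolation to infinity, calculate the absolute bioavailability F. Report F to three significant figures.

F = 0.428

Trapezoidal AUC_0→13.5 (buccal film):
  [0→0.5]: (0.0+444.8)/2 × 0.5 = 111.2
  [0.5→6.5]: (444.8+75.3)/2 × 6 = 1560.3
  [6.5→7]: (75.3+62.7)/2 × 0.5 = 34.5
  [7→13]: (62.7+7.1)/2 × 6 = 209.4
  [13→13.5]: (7.1+5.9)/2 × 0.5 = 3.25
  Sum = 1918.65 ng/mL·hr
Tail: C_last/k_e = 5.9/0.364 = 16.209
AUC_0→∞ (buccal film) = 1918.65 + 16.209 = 1934.859 ng/mL·hr
F = (AUC_ev/D_ev)/(AUC_iv/D_iv) = (1934.859/400)/(1130/100) = 4.8371475/11.3 = 0.4281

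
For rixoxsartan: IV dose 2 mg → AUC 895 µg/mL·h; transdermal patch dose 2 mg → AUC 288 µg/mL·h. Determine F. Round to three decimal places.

F = 0.322

F = (AUC_ev / D_ev) / (AUC_iv / D_iv)
  = (288/2) / (895/2)
  = 144 / 447.5 = 0.3218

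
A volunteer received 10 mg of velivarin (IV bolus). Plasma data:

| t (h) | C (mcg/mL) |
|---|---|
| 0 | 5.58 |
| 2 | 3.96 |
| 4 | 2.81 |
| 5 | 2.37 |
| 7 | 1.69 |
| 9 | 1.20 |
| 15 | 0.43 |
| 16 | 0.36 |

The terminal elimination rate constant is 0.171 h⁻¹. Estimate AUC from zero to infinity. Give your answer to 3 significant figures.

AUC = 33.2 mcg/mL·h

Trapezoidal AUC_0→16:
  [0→2]: (5.58+3.96)/2 × 2 = 9.54
  [2→4]: (3.96+2.81)/2 × 2 = 6.77
  [4→5]: (2.81+2.37)/2 × 1 = 2.59
  [5→7]: (2.37+1.69)/2 × 2 = 4.06
  [7→9]: (1.69+1.20)/2 × 2 = 2.89
  [9→15]: (1.20+0.43)/2 × 6 = 4.89
  [15→16]: (0.43+0.36)/2 × 1 = 0.395
  Sum = 31.135 mcg/mL·h
Extrapolated tail: C_last / k_e = 0.36 / 0.171 = 2.105
AUC_0→∞ = 31.135 + 2.105 = 33.24 mcg/mL·h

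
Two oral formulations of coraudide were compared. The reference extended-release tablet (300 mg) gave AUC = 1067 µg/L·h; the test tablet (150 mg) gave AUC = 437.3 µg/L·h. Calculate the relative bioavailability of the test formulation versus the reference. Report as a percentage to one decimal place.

F_rel = 82.0%

F_rel = (AUC_test/D_test) / (AUC_ref/D_ref)
      = (437.3/150) / (1067/300)
      = 2.91533 / 3.55667 = 0.8197 = 81.97%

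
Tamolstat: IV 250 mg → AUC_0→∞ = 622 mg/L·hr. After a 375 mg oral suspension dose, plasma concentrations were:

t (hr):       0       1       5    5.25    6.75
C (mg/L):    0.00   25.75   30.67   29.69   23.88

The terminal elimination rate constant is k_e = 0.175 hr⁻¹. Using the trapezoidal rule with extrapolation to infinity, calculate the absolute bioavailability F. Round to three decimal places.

Trapezoidal AUC_0→6.75 (oral suspension):
  [0→1]: (0.00+25.75)/2 × 1 = 12.875
  [1→5]: (25.75+30.67)/2 × 4 = 112.84
  [5→5.25]: (30.67+29.69)/2 × 0.25 = 7.545
  [5.25→6.75]: (29.69+23.88)/2 × 1.5 = 40.1775
  Sum = 173.4375 mg/L·hr
Tail: C_last/k_e = 23.88/0.175 = 136.457
AUC_0→∞ (oral suspension) = 173.4375 + 136.457 = 309.8945 mg/L·hr
F = (AUC_ev/D_ev)/(AUC_iv/D_iv) = (309.8945/375)/(622/250) = 0.826385/2.488 = 0.3321

F = 0.332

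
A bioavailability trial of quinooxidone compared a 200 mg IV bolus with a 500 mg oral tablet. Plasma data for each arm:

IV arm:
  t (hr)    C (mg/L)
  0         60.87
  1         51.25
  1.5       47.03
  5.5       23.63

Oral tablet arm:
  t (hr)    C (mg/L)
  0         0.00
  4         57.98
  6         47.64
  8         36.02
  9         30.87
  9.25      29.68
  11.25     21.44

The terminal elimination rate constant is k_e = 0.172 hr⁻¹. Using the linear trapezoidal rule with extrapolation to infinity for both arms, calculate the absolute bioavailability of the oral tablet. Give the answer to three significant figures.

F = 0.581

Trapezoidal AUC_0→5.5 (IV):
  [0→1]: (60.87+51.25)/2 × 1 = 56.06
  [1→1.5]: (51.25+47.03)/2 × 0.5 = 24.57
  [1.5→5.5]: (47.03+23.63)/2 × 4 = 141.32
  Sum = 221.95 mg/L·hr
IV tail: 23.63/0.172 = 137.384; AUC_iv,0→∞ = 221.95 + 137.384 = 359.334 mg/L·hr
Trapezoidal AUC_0→11.25 (oral tablet):
  [0→4]: (0.00+57.98)/2 × 4 = 115.96
  [4→6]: (57.98+47.64)/2 × 2 = 105.62
  [6→8]: (47.64+36.02)/2 × 2 = 83.66
  [8→9]: (36.02+30.87)/2 × 1 = 33.445
  [9→9.25]: (30.87+29.68)/2 × 0.25 = 7.56875
  [9.25→11.25]: (29.68+21.44)/2 × 2 = 51.12
  Sum = 397.37375 mg/L·hr
oral tablet tail: 21.44/0.172 = 124.651; AUC_ev,0→∞ = 397.37375 + 124.651 = 522.02475 mg/L·hr
F = (AUC_ev/D_ev)/(AUC_iv/D_iv) = (522.02475/500)/(359.334/200) = 1.0440495/1.79667 = 0.5811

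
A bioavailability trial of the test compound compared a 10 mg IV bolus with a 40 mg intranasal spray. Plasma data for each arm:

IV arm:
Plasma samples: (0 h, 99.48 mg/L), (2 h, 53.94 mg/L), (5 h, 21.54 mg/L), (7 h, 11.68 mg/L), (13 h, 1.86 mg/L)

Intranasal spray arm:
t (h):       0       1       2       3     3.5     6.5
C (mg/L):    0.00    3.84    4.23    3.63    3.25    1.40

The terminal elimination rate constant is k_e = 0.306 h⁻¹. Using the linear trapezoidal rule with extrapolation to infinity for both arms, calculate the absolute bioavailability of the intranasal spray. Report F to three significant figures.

Trapezoidal AUC_0→13 (IV):
  [0→2]: (99.48+53.94)/2 × 2 = 153.42
  [2→5]: (53.94+21.54)/2 × 3 = 113.22
  [5→7]: (21.54+11.68)/2 × 2 = 33.22
  [7→13]: (11.68+1.86)/2 × 6 = 40.62
  Sum = 340.48 mg/L·h
IV tail: 1.86/0.306 = 6.078; AUC_iv,0→∞ = 340.48 + 6.078 = 346.558 mg/L·h
Trapezoidal AUC_0→6.5 (intranasal spray):
  [0→1]: (0.00+3.84)/2 × 1 = 1.92
  [1→2]: (3.84+4.23)/2 × 1 = 4.035
  [2→3]: (4.23+3.63)/2 × 1 = 3.93
  [3→3.5]: (3.63+3.25)/2 × 0.5 = 1.72
  [3.5→6.5]: (3.25+1.40)/2 × 3 = 6.975
  Sum = 18.58 mg/L·h
intranasal spray tail: 1.40/0.306 = 4.575; AUC_ev,0→∞ = 18.58 + 4.575 = 23.155 mg/L·h
F = (AUC_ev/D_ev)/(AUC_iv/D_iv) = (23.155/40)/(346.558/10) = 0.578875/34.6558 = 0.0167

F = 0.0167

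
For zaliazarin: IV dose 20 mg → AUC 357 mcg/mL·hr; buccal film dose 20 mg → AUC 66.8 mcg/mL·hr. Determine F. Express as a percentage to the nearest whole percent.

F = (AUC_ev / D_ev) / (AUC_iv / D_iv)
  = (66.8/20) / (357/20)
  = 3.34 / 17.85 = 0.1871
  = 18.71%

F = 19%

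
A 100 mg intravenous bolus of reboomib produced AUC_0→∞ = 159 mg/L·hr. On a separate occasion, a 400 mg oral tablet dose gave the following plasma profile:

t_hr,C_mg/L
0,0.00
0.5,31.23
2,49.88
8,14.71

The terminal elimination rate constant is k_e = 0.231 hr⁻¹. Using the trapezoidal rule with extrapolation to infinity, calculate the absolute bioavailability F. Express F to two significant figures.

F = 0.51

Trapezoidal AUC_0→8 (oral tablet):
  [0→0.5]: (0.00+31.23)/2 × 0.5 = 7.8075
  [0.5→2]: (31.23+49.88)/2 × 1.5 = 60.8325
  [2→8]: (49.88+14.71)/2 × 6 = 193.77
  Sum = 262.41 mg/L·hr
Tail: C_last/k_e = 14.71/0.231 = 63.680
AUC_0→∞ (oral tablet) = 262.41 + 63.680 = 326.09 mg/L·hr
F = (AUC_ev/D_ev)/(AUC_iv/D_iv) = (326.09/400)/(159/100) = 0.815225/1.59 = 0.5127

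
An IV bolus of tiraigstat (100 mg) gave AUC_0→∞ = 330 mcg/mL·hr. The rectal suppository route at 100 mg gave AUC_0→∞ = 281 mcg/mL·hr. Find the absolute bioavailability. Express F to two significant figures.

F = 0.85

F = (AUC_ev / D_ev) / (AUC_iv / D_iv)
  = (281/100) / (330/100)
  = 2.81 / 3.3 = 0.8515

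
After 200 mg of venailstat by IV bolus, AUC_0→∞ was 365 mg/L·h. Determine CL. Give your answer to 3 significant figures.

CL = Dose_iv / AUC_0→∞
   = 200 / 365 = 0.547945 L/h

CL = 0.548 L/h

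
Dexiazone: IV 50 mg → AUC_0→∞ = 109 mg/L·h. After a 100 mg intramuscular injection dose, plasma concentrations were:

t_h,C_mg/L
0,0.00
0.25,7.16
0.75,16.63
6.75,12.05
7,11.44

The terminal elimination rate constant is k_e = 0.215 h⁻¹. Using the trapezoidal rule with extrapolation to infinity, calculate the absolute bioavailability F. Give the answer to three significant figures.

F = 0.684

Trapezoidal AUC_0→7 (intramuscular injection):
  [0→0.25]: (0.00+7.16)/2 × 0.25 = 0.895
  [0.25→0.75]: (7.16+16.63)/2 × 0.5 = 5.9475
  [0.75→6.75]: (16.63+12.05)/2 × 6 = 86.04
  [6.75→7]: (12.05+11.44)/2 × 0.25 = 2.93625
  Sum = 95.81875 mg/L·h
Tail: C_last/k_e = 11.44/0.215 = 53.209
AUC_0→∞ (intramuscular injection) = 95.81875 + 53.209 = 149.02775 mg/L·h
F = (AUC_ev/D_ev)/(AUC_iv/D_iv) = (149.02775/100)/(109/50) = 1.4902775/2.18 = 0.6836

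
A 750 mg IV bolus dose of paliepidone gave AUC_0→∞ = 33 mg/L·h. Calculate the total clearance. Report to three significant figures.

CL = Dose_iv / AUC_0→∞
   = 750 / 33 = 22.7273 L/h

CL = 22.7 L/h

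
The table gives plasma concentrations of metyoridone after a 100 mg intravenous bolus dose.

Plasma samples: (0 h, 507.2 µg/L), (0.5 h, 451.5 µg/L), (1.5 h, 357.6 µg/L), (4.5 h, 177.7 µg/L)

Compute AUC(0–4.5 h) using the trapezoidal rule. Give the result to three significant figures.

Trapezoidal AUC_0→4.5:
  [0→0.5]: (507.2+451.5)/2 × 0.5 = 239.675
  [0.5→1.5]: (451.5+357.6)/2 × 1 = 404.55
  [1.5→4.5]: (357.6+177.7)/2 × 3 = 802.95
  Sum = 1447.175 µg/L·h

AUC = 1450 µg/L·h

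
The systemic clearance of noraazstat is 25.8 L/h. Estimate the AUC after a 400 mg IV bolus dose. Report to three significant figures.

AUC_0→∞ = Dose_iv / CL
        = 400 / 25.8 = 15.5039 mg/L·h

AUC = 15.5 mg/L·h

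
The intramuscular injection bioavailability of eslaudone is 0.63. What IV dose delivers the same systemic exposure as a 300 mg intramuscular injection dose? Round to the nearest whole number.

Systemic exposure from an extravascular dose = F × D_ev, so the equivalent IV dose is F × D_ev.
D_iv = F × D_ev = 0.63 × 300 = 189 mg

D_iv = 189 mg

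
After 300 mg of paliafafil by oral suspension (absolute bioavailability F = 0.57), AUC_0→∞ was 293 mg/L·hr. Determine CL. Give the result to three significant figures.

CL = F × Dose / AUC_0→∞
   = 0.57 × 300 / 293 = 0.583618 L/hr

CL = 0.584 L/hr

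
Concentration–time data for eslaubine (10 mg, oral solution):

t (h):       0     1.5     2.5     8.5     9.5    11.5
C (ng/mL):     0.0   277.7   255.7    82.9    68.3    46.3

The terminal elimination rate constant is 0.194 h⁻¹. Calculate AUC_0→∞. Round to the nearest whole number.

Trapezoidal AUC_0→11.5:
  [0→1.5]: (0.0+277.7)/2 × 1.5 = 208.275
  [1.5→2.5]: (277.7+255.7)/2 × 1 = 266.7
  [2.5→8.5]: (255.7+82.9)/2 × 6 = 1015.8
  [8.5→9.5]: (82.9+68.3)/2 × 1 = 75.6
  [9.5→11.5]: (68.3+46.3)/2 × 2 = 114.6
  Sum = 1680.975 ng/mL·h
Extrapolated tail: C_last / k_e = 46.3 / 0.194 = 238.660
AUC_0→∞ = 1680.975 + 238.660 = 1919.635 ng/mL·h

AUC = 1920 ng/mL·h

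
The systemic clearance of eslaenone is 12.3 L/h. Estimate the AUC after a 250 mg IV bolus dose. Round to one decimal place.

AUC_0→∞ = Dose_iv / CL
        = 250 / 12.3 = 20.3252 mg/L·h

AUC = 20.3 mg/L·h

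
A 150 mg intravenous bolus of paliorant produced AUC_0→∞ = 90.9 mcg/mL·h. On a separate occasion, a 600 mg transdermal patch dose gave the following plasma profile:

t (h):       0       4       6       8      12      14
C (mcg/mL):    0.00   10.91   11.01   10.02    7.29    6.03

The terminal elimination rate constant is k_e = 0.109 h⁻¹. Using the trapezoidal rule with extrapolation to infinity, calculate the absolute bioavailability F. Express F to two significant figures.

Trapezoidal AUC_0→14 (transdermal patch):
  [0→4]: (0.00+10.91)/2 × 4 = 21.82
  [4→6]: (10.91+11.01)/2 × 2 = 21.92
  [6→8]: (11.01+10.02)/2 × 2 = 21.03
  [8→12]: (10.02+7.29)/2 × 4 = 34.62
  [12→14]: (7.29+6.03)/2 × 2 = 13.32
  Sum = 112.71 mcg/mL·h
Tail: C_last/k_e = 6.03/0.109 = 55.321
AUC_0→∞ (transdermal patch) = 112.71 + 55.321 = 168.031 mcg/mL·h
F = (AUC_ev/D_ev)/(AUC_iv/D_iv) = (168.031/600)/(90.9/150) = 0.280052/0.606 = 0.4621

F = 0.46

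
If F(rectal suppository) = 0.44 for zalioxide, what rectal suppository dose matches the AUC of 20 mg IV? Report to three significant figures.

D_rectal = 45.5 mg

For equal systemic exposure: F × D_ev = D_iv
D_ev = D_iv / F = 20 / 0.44 = 45.4545 mg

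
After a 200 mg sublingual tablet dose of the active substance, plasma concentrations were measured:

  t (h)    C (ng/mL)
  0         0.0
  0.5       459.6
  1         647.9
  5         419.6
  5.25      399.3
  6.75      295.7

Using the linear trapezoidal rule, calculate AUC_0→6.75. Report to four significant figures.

AUC = 3150 ng/mL·h

Trapezoidal AUC_0→6.75:
  [0→0.5]: (0.0+459.6)/2 × 0.5 = 114.9
  [0.5→1]: (459.6+647.9)/2 × 0.5 = 276.875
  [1→5]: (647.9+419.6)/2 × 4 = 2135.0
  [5→5.25]: (419.6+399.3)/2 × 0.25 = 102.3625
  [5.25→6.75]: (399.3+295.7)/2 × 1.5 = 521.25
  Sum = 3150.3875 ng/mL·h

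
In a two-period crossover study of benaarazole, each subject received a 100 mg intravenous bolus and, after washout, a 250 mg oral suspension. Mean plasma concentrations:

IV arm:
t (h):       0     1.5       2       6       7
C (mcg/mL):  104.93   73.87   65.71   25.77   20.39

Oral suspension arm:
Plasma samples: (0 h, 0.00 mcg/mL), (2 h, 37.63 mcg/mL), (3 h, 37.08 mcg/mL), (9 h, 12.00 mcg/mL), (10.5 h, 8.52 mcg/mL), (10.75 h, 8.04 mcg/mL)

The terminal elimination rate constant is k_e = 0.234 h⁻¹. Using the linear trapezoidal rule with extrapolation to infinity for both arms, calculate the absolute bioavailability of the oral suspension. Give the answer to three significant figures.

F = 0.237

Trapezoidal AUC_0→7 (IV):
  [0→1.5]: (104.93+73.87)/2 × 1.5 = 134.1
  [1.5→2]: (73.87+65.71)/2 × 0.5 = 34.895
  [2→6]: (65.71+25.77)/2 × 4 = 182.96
  [6→7]: (25.77+20.39)/2 × 1 = 23.08
  Sum = 375.035 mcg/mL·h
IV tail: 20.39/0.234 = 87.137; AUC_iv,0→∞ = 375.035 + 87.137 = 462.172 mcg/mL·h
Trapezoidal AUC_0→10.75 (oral suspension):
  [0→2]: (0.00+37.63)/2 × 2 = 37.63
  [2→3]: (37.63+37.08)/2 × 1 = 37.355
  [3→9]: (37.08+12.00)/2 × 6 = 147.24
  [9→10.5]: (12.00+8.52)/2 × 1.5 = 15.39
  [10.5→10.75]: (8.52+8.04)/2 × 0.25 = 2.07
  Sum = 239.685 mcg/mL·h
oral suspension tail: 8.04/0.234 = 34.359; AUC_ev,0→∞ = 239.685 + 34.359 = 274.044 mcg/mL·h
F = (AUC_ev/D_ev)/(AUC_iv/D_iv) = (274.044/250)/(462.172/100) = 1.096176/4.62172 = 0.2372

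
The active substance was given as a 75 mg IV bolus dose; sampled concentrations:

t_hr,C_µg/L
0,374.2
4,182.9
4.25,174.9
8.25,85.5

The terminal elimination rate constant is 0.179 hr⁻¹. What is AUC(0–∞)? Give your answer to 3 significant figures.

Trapezoidal AUC_0→8.25:
  [0→4]: (374.2+182.9)/2 × 4 = 1114.2
  [4→4.25]: (182.9+174.9)/2 × 0.25 = 44.725
  [4.25→8.25]: (174.9+85.5)/2 × 4 = 520.8
  Sum = 1679.725 µg/L·hr
Extrapolated tail: C_last / k_e = 85.5 / 0.179 = 477.654
AUC_0→∞ = 1679.725 + 477.654 = 2157.379 µg/L·hr

AUC = 2160 µg/L·hr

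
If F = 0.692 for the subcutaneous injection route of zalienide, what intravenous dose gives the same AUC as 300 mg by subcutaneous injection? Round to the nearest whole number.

Systemic exposure from an extravascular dose = F × D_ev, so the equivalent IV dose is F × D_ev.
D_iv = F × D_ev = 0.692 × 300 = 207.6 mg

D_iv = 208 mg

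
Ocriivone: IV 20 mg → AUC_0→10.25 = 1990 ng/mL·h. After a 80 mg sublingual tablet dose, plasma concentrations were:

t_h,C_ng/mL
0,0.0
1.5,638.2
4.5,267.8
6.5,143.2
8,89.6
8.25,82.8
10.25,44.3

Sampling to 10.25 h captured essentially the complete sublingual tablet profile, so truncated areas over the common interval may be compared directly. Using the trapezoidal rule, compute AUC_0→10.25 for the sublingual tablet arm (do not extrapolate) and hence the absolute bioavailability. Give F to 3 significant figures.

Trapezoidal AUC_0→10.25 (sublingual tablet):
  [0→1.5]: (0.0+638.2)/2 × 1.5 = 478.65
  [1.5→4.5]: (638.2+267.8)/2 × 3 = 1359.0
  [4.5→6.5]: (267.8+143.2)/2 × 2 = 411.0
  [6.5→8]: (143.2+89.6)/2 × 1.5 = 174.6
  [8→8.25]: (89.6+82.8)/2 × 0.25 = 21.55
  [8.25→10.25]: (82.8+44.3)/2 × 2 = 127.1
  Sum = 2571.9 ng/mL·h
F = (AUC_ev/D_ev)/(AUC_iv/D_iv) = (2571.9/80)/(1990/20) = 32.14875/99.5 = 0.3231

F = 0.323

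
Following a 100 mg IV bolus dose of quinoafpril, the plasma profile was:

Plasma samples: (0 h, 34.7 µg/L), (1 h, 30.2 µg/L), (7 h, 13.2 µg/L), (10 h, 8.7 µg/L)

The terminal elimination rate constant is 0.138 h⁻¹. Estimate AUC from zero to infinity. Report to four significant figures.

Trapezoidal AUC_0→10:
  [0→1]: (34.7+30.2)/2 × 1 = 32.45
  [1→7]: (30.2+13.2)/2 × 6 = 130.2
  [7→10]: (13.2+8.7)/2 × 3 = 32.85
  Sum = 195.5 µg/L·h
Extrapolated tail: C_last / k_e = 8.7 / 0.138 = 63.043
AUC_0→∞ = 195.5 + 63.043 = 258.543 µg/L·h

AUC = 258.5 µg/L·h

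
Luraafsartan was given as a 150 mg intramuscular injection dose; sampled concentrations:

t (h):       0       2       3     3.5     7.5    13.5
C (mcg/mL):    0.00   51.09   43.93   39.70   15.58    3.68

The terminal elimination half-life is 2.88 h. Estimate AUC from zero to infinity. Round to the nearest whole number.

Trapezoidal AUC_0→13.5:
  [0→2]: (0.00+51.09)/2 × 2 = 51.09
  [2→3]: (51.09+43.93)/2 × 1 = 47.51
  [3→3.5]: (43.93+39.70)/2 × 0.5 = 20.9075
  [3.5→7.5]: (39.70+15.58)/2 × 4 = 110.56
  [7.5→13.5]: (15.58+3.68)/2 × 6 = 57.78
  Sum = 287.8475 mcg/mL·h
k_e = ln2 / t½ = 0.693147 / 2.88 = 0.2407 h^-1
Extrapolated tail: C_last / k_e = 3.68 / 0.2407 = 15.289
AUC_0→∞ = 287.8475 + 15.289 = 303.1365 mcg/mL·h

AUC = 303 mcg/mL·h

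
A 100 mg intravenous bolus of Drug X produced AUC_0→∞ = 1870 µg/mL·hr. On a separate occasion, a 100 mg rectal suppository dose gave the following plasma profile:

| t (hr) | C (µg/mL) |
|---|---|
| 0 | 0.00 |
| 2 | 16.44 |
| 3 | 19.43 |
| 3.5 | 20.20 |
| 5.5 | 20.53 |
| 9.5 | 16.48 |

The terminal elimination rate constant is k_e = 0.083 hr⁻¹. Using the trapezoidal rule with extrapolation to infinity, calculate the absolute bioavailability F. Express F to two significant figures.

Trapezoidal AUC_0→9.5 (rectal suppository):
  [0→2]: (0.00+16.44)/2 × 2 = 16.44
  [2→3]: (16.44+19.43)/2 × 1 = 17.935
  [3→3.5]: (19.43+20.20)/2 × 0.5 = 9.9075
  [3.5→5.5]: (20.20+20.53)/2 × 2 = 40.73
  [5.5→9.5]: (20.53+16.48)/2 × 4 = 74.02
  Sum = 159.0325 µg/mL·hr
Tail: C_last/k_e = 16.48/0.083 = 198.554
AUC_0→∞ (rectal suppository) = 159.0325 + 198.554 = 357.5865 µg/mL·hr
F = (AUC_ev/D_ev)/(AUC_iv/D_iv) = (357.5865/100)/(1870/100) = 3.575865/18.7 = 0.1912

F = 0.19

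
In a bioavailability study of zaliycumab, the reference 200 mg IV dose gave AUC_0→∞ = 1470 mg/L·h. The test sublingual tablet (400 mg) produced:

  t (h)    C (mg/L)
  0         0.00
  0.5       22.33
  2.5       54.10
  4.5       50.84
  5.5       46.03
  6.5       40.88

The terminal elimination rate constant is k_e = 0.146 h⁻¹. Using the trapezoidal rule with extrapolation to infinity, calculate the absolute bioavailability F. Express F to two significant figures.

Trapezoidal AUC_0→6.5 (sublingual tablet):
  [0→0.5]: (0.00+22.33)/2 × 0.5 = 5.5825
  [0.5→2.5]: (22.33+54.10)/2 × 2 = 76.43
  [2.5→4.5]: (54.10+50.84)/2 × 2 = 104.94
  [4.5→5.5]: (50.84+46.03)/2 × 1 = 48.435
  [5.5→6.5]: (46.03+40.88)/2 × 1 = 43.455
  Sum = 278.8425 mg/L·h
Tail: C_last/k_e = 40.88/0.146 = 280.000
AUC_0→∞ (sublingual tablet) = 278.8425 + 280.000 = 558.8425 mg/L·h
F = (AUC_ev/D_ev)/(AUC_iv/D_iv) = (558.8425/400)/(1470/200) = 1.39711/7.35 = 0.1901

F = 0.19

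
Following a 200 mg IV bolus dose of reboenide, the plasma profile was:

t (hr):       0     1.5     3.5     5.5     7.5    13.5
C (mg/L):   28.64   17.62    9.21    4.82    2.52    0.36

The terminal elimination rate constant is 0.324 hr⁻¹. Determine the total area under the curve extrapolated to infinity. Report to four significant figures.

AUC = 92.65 mg/L·hr

Trapezoidal AUC_0→13.5:
  [0→1.5]: (28.64+17.62)/2 × 1.5 = 34.695
  [1.5→3.5]: (17.62+9.21)/2 × 2 = 26.83
  [3.5→5.5]: (9.21+4.82)/2 × 2 = 14.03
  [5.5→7.5]: (4.82+2.52)/2 × 2 = 7.34
  [7.5→13.5]: (2.52+0.36)/2 × 6 = 8.64
  Sum = 91.535 mg/L·hr
Extrapolated tail: C_last / k_e = 0.36 / 0.324 = 1.111
AUC_0→∞ = 91.535 + 1.111 = 92.646 mg/L·hr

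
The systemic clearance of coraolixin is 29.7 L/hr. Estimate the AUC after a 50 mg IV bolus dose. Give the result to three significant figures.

AUC_0→∞ = Dose_iv / CL
        = 50 / 29.7 = 1.6835 mg/L·hr

AUC = 1.68 mg/L·hr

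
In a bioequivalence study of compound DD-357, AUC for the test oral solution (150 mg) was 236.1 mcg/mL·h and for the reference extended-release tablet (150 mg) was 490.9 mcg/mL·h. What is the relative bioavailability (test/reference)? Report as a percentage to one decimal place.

F_rel = (AUC_test/D_test) / (AUC_ref/D_ref)
      = (236.1/150) / (490.9/150)
      = 1.574 / 3.27267 = 0.4810 = 48.10%

F_rel = 48.1%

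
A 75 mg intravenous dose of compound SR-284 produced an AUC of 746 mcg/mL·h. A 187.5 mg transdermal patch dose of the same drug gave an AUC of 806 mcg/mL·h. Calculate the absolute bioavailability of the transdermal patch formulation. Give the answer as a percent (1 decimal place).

F = 43.2%

F = (AUC_ev / D_ev) / (AUC_iv / D_iv)
  = (806/187.5) / (746/75)
  = 4.29867 / 9.94667 = 0.4322
  = 43.22%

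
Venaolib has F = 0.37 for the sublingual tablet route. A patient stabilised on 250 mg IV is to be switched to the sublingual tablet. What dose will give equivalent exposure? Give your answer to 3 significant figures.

D_sublingual = 676 mg

For equal systemic exposure: F × D_ev = D_iv
D_ev = D_iv / F = 250 / 0.37 = 675.676 mg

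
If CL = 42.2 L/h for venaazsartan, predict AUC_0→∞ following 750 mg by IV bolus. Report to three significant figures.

AUC = 17.8 mg/L·h

AUC_0→∞ = Dose_iv / CL
        = 750 / 42.2 = 17.7725 mg/L·h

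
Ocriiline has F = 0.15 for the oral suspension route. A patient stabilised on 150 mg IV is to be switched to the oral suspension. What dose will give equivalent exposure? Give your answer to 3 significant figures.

D_oral = 1000 mg

For equal systemic exposure: F × D_ev = D_iv
D_ev = D_iv / F = 150 / 0.15 = 1000 mg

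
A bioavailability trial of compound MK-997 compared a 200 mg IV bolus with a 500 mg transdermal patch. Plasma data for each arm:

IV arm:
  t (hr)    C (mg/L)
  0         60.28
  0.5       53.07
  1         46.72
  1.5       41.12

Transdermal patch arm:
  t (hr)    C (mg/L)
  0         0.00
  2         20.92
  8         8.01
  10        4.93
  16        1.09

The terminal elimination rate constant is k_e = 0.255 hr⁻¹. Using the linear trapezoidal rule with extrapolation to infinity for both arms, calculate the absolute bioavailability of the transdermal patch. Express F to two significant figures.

Trapezoidal AUC_0→1.5 (IV):
  [0→0.5]: (60.28+53.07)/2 × 0.5 = 28.3375
  [0.5→1]: (53.07+46.72)/2 × 0.5 = 24.9475
  [1→1.5]: (46.72+41.12)/2 × 0.5 = 21.96
  Sum = 75.245 mg/L·hr
IV tail: 41.12/0.255 = 161.255; AUC_iv,0→∞ = 75.245 + 161.255 = 236.5 mg/L·hr
Trapezoidal AUC_0→16 (transdermal patch):
  [0→2]: (0.00+20.92)/2 × 2 = 20.92
  [2→8]: (20.92+8.01)/2 × 6 = 86.79
  [8→10]: (8.01+4.93)/2 × 2 = 12.94
  [10→16]: (4.93+1.09)/2 × 6 = 18.06
  Sum = 138.71 mg/L·hr
transdermal patch tail: 1.09/0.255 = 4.275; AUC_ev,0→∞ = 138.71 + 4.275 = 142.985 mg/L·hr
F = (AUC_ev/D_ev)/(AUC_iv/D_iv) = (142.985/500)/(236.5/200) = 0.28597/1.1825 = 0.2418

F = 0.24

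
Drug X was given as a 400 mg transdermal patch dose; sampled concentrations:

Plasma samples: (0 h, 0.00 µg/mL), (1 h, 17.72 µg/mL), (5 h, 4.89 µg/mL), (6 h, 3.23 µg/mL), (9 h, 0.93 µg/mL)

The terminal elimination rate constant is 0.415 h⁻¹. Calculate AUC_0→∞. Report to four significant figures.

AUC = 66.62 µg/mL·h

Trapezoidal AUC_0→9:
  [0→1]: (0.00+17.72)/2 × 1 = 8.86
  [1→5]: (17.72+4.89)/2 × 4 = 45.22
  [5→6]: (4.89+3.23)/2 × 1 = 4.06
  [6→9]: (3.23+0.93)/2 × 3 = 6.24
  Sum = 64.38 µg/mL·h
Extrapolated tail: C_last / k_e = 0.93 / 0.415 = 2.241
AUC_0→∞ = 64.38 + 2.241 = 66.621 µg/mL·h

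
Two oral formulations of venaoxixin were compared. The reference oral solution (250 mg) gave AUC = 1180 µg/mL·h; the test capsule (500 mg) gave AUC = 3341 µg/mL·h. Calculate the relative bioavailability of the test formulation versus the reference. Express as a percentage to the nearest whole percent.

F_rel = (AUC_test/D_test) / (AUC_ref/D_ref)
      = (3341/500) / (1180/250)
      = 6.682 / 4.72 = 1.4157 = 141.57%

F_rel = 142%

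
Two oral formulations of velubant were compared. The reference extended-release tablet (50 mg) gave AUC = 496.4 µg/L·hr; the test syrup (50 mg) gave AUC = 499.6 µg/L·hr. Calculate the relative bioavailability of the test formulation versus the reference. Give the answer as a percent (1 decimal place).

F_rel = 100.6%

F_rel = (AUC_test/D_test) / (AUC_ref/D_ref)
      = (499.6/50) / (496.4/50)
      = 9.992 / 9.928 = 1.0064 = 100.64%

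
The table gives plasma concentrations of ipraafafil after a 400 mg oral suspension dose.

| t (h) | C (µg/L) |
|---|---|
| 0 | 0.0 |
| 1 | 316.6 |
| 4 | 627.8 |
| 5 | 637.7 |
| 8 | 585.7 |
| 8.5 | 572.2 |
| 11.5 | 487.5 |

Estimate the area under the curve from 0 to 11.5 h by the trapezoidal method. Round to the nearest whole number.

Trapezoidal AUC_0→11.5:
  [0→1]: (0.0+316.6)/2 × 1 = 158.3
  [1→4]: (316.6+627.8)/2 × 3 = 1416.6
  [4→5]: (627.8+637.7)/2 × 1 = 632.75
  [5→8]: (637.7+585.7)/2 × 3 = 1835.1
  [8→8.5]: (585.7+572.2)/2 × 0.5 = 289.475
  [8.5→11.5]: (572.2+487.5)/2 × 3 = 1589.55
  Sum = 5921.775 µg/L·h

AUC = 5922 µg/L·h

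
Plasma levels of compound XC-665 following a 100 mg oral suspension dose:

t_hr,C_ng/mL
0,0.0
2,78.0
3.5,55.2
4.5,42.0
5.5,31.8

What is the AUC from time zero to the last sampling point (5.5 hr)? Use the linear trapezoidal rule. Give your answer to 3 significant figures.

AUC = 263 ng/mL·hr

Trapezoidal AUC_0→5.5:
  [0→2]: (0.0+78.0)/2 × 2 = 78.0
  [2→3.5]: (78.0+55.2)/2 × 1.5 = 99.9
  [3.5→4.5]: (55.2+42.0)/2 × 1 = 48.6
  [4.5→5.5]: (42.0+31.8)/2 × 1 = 36.9
  Sum = 263.4 ng/mL·hr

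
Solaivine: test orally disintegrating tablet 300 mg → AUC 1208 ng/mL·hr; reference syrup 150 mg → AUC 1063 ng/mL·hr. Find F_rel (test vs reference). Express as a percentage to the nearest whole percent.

F_rel = 57%

F_rel = (AUC_test/D_test) / (AUC_ref/D_ref)
      = (1208/300) / (1063/150)
      = 4.02667 / 7.08667 = 0.5682 = 56.82%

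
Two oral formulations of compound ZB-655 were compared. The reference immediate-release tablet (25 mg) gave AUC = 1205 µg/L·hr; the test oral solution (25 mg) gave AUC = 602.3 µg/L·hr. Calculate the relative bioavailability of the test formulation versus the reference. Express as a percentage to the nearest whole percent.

F_rel = 50%

F_rel = (AUC_test/D_test) / (AUC_ref/D_ref)
      = (602.3/25) / (1205/25)
      = 24.092 / 48.2 = 0.4998 = 49.98%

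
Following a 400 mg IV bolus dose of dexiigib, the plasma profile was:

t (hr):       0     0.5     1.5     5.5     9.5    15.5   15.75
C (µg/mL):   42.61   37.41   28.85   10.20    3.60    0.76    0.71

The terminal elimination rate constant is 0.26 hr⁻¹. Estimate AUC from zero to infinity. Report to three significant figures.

AUC = 175 µg/mL·hr

Trapezoidal AUC_0→15.75:
  [0→0.5]: (42.61+37.41)/2 × 0.5 = 20.005
  [0.5→1.5]: (37.41+28.85)/2 × 1 = 33.13
  [1.5→5.5]: (28.85+10.20)/2 × 4 = 78.1
  [5.5→9.5]: (10.20+3.60)/2 × 4 = 27.6
  [9.5→15.5]: (3.60+0.76)/2 × 6 = 13.08
  [15.5→15.75]: (0.76+0.71)/2 × 0.25 = 0.18375
  Sum = 172.09875 µg/mL·hr
Extrapolated tail: C_last / k_e = 0.71 / 0.26 = 2.731
AUC_0→∞ = 172.09875 + 2.731 = 174.82975 µg/mL·hr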